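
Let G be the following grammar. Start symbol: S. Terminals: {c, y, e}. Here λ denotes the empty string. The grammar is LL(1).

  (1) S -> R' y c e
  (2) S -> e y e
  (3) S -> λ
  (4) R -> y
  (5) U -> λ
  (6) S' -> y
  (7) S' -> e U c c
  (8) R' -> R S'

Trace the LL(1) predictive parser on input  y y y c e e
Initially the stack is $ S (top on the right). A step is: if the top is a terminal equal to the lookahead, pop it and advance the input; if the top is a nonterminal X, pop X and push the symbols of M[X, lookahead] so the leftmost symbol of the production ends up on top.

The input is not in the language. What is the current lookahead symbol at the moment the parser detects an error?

e

      Stack         Input          Action
   1  $ S           y y y c e e $  expand S -> R' y c e
   2  $ e c y R'    y y y c e e $  expand R' -> R S'
   3  $ e c y S' R  y y y c e e $  expand R -> y
   4  $ e c y S' y  y y y c e e $  match y
   5  $ e c y S'    y y c e e $    expand S' -> y
   6  $ e c y y     y y c e e $    match y
   7  $ e c y       y c e e $      match y
   8  $ e c         c e e $        match c
   9  $ e           e e $          match e
  10  $             e $            error: stack empty but input remains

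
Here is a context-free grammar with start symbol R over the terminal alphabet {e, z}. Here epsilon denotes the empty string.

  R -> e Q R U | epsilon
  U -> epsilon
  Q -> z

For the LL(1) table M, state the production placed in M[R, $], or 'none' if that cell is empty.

FIRST(R): from R->e Q R U we get {e}; from R->epsilon we get {epsilon}. So FIRST(R) = {epsilon, e}.
FIRST(U): from U->epsilon we get {epsilon}. So FIRST(U) = {epsilon}.
FIRST(Q): from Q->z we get {z}. So FIRST(Q) = {z}.
FOLLOW(R) includes $ since R is the start symbol.
FOLLOW(R): in R->e Q R U, R is followed by U with FIRST {epsilon}; in R->e Q R U, the suffix after R is nullable (adds nothing new). Thus FOLLOW(R) = {$}.
For R -> e Q R U: FIRST(e Q R U) = {e}, so it goes in M[R, t] for t ∈ {e}.
For R -> epsilon: FIRST(epsilon) = {epsilon}, so it goes in M[R, t] for t ∈ {}; since epsilon ∈ FIRST, also for every t ∈ FOLLOW(R) = {$}.

R -> epsilon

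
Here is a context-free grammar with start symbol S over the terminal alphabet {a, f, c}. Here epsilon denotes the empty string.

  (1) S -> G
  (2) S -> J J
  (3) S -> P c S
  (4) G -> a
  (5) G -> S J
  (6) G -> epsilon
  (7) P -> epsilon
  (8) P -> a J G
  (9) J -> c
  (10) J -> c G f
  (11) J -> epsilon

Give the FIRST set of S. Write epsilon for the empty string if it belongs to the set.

FIRST(P) = {epsilon, a}
FIRST(J) = {epsilon, c}
FIRST(S) = {epsilon, a, c}  (via G, J J, P c S)
FIRST(G) = {epsilon, a, c}  (via S J)

{epsilon, a, c}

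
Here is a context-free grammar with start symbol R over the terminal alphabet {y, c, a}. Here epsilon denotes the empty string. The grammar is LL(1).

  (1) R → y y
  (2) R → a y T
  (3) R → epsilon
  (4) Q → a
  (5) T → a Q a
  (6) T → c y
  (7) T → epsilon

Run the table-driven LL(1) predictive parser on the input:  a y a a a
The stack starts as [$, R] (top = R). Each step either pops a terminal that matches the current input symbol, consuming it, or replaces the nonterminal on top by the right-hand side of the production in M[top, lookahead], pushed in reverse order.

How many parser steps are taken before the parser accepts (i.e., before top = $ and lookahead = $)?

step 1: stack=$ R  input=a y a a a $  — expand R → a y T
step 2: stack=$ T y a  input=a y a a a $  — match a
step 3: stack=$ T y  input=y a a a $  — match y
step 4: stack=$ T  input=a a a $  — expand T → a Q a
step 5: stack=$ a Q a  input=a a a $  — match a
step 6: stack=$ a Q  input=a a $  — expand Q → a
step 7: stack=$ a a  input=a a $  — match a
step 8: stack=$ a  input=a $  — match a
Accept reached after 8 steps.

8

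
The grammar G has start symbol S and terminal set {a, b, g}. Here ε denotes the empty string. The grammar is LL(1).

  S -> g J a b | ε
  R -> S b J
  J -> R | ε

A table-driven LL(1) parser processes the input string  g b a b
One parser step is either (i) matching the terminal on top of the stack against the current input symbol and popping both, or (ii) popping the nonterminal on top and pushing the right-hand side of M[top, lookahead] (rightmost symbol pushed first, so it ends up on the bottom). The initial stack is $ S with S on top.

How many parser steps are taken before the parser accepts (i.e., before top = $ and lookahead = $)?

step 1: stack=$ S  input=g b a b $  — expand S -> g J a b
step 2: stack=$ b a J g  input=g b a b $  — match g
step 3: stack=$ b a J  input=b a b $  — expand J -> R
step 4: stack=$ b a R  input=b a b $  — expand R -> S b J
step 5: stack=$ b a J b S  input=b a b $  — expand S -> ε
step 6: stack=$ b a J b  input=b a b $  — match b
step 7: stack=$ b a J  input=a b $  — expand J -> ε
step 8: stack=$ b a  input=a b $  — match a
step 9: stack=$ b  input=b $  — match b
Accept reached after 9 steps.

9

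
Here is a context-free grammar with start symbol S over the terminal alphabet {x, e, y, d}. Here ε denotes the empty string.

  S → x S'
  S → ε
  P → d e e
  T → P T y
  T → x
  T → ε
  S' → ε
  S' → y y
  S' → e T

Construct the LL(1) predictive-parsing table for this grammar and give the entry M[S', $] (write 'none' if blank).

FIRST(S) = {ε, x}
FIRST(P) = {d}
FIRST(S') = {ε, e, y}
FIRST(T) = {ε, d, x}  (via P T y)
FOLLOW(S) includes $ since S is the start symbol.
FOLLOW(S): S appears on no right-hand side. Thus FOLLOW(S) = {$}.
FOLLOW(S'): in S→x S', the suffix after S' is empty, so FOLLOW(S') ⊇ FOLLOW(S) = {$}. Thus FOLLOW(S') = {$}.
For S' → ε: FIRST(ε) = {ε}, so it goes in M[S', t] for t ∈ {}; since ε ∈ FIRST, also for every t ∈ FOLLOW(S') = {$}.
For S' → y y: FIRST(y y) = {y}, so it goes in M[S', t] for t ∈ {y}.
For S' → e T: FIRST(e T) = {e}, so it goes in M[S', t] for t ∈ {e}.

S' → ε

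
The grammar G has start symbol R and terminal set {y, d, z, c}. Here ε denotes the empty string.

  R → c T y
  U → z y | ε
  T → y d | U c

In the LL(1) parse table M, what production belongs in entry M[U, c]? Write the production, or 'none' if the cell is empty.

U → ε

FIRST(R): from R→c T y we get {c}. So FIRST(R) = {c}.
FIRST(U): from U→z y we get {z}; from U→ε we get {ε}. So FIRST(U) = {ε, z}.
FIRST(T): from T→y d we get {y}; from T→U c we get {c, z}. So FIRST(T) = {c, y, z}.
FOLLOW(R) includes $ since R is the start symbol.
FOLLOW(U): in T→U c, U is followed by c with FIRST {c}. Thus FOLLOW(U) = {c}.
For U → z y: FIRST(z y) = {z}, so it goes in M[U, t] for t ∈ {z}.
For U → ε: FIRST(ε) = {ε}, so it goes in M[U, t] for t ∈ {}; since ε ∈ FIRST, also for every t ∈ FOLLOW(U) = {c}.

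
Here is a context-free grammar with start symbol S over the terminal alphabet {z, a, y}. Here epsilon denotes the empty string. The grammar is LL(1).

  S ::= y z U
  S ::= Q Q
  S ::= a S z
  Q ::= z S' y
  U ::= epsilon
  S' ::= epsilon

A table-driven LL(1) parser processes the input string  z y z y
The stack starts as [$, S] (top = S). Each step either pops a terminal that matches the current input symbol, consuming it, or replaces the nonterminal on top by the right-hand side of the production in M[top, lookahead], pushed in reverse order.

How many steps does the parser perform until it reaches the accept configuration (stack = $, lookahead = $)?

step 1: stack=$ S  input=z y z y $  — expand S ::= Q Q
step 2: stack=$ Q Q  input=z y z y $  — expand Q ::= z S' y
step 3: stack=$ Q y S' z  input=z y z y $  — match z
step 4: stack=$ Q y S'  input=y z y $  — expand S' ::= epsilon
step 5: stack=$ Q y  input=y z y $  — match y
step 6: stack=$ Q  input=z y $  — expand Q ::= z S' y
step 7: stack=$ y S' z  input=z y $  — match z
step 8: stack=$ y S'  input=y $  — expand S' ::= epsilon
step 9: stack=$ y  input=y $  — match y
Accept reached after 9 steps.

9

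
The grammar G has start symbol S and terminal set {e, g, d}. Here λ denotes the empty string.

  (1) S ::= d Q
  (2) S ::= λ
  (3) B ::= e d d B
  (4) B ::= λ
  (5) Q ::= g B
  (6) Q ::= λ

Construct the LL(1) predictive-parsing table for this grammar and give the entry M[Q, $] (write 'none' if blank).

Q ::= λ

FIRST(S) = {λ, d}
FIRST(B) = {λ, e}
FIRST(Q) = {λ, g}
FOLLOW(S) includes $ since S is the start symbol.
FOLLOW(S): S appears on no right-hand side. Thus FOLLOW(S) = {$}.
FOLLOW(Q): in S::=d Q, the suffix after Q is empty, so FOLLOW(Q) ⊇ FOLLOW(S) = {$}. Thus FOLLOW(Q) = {$}.
For Q ::= g B: FIRST(g B) = {g}, so it goes in M[Q, t] for t ∈ {g}.
For Q ::= λ: FIRST(λ) = {λ}, so it goes in M[Q, t] for t ∈ {}; since λ ∈ FIRST, also for every t ∈ FOLLOW(Q) = {$}.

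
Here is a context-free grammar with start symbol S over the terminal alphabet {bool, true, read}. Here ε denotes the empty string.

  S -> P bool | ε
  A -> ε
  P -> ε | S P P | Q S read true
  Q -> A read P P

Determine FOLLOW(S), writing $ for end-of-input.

FIRST(A) = {ε}
FIRST(Q) = {read}  (via A read P P)
FIRST(S) = {ε, bool, read}  (via P bool)
FIRST(P) = {ε, bool, read}  (via S P P, Q S read true)
FOLLOW(S) includes $ since S is the start symbol.
FOLLOW(A): in Q->A read P P, A is followed by read P P with FIRST {read}. Thus FOLLOW(A) = {read}.
FOLLOW(Q): in P->Q S read true, Q is followed by S read true with FIRST {bool, read}. Thus FOLLOW(Q) = {bool, read}.
FOLLOW(P): in S->P bool, P is followed by bool with FIRST {bool}; in P->S P P (occurrence 1), P is followed by P with FIRST {ε, bool, read}; in P->S P P (occurrence 1), the suffix after P is nullable (adds nothing new); in P->S P P (occurrence 2), the suffix after P is empty (adds nothing new); in Q->A read P P (occurrence 1), P is followed by P with FIRST {ε, bool, read}; in Q->A read P P (occurrence 1), the suffix after P is nullable, so FOLLOW(P) ⊇ FOLLOW(Q) = {bool, read}; in Q->A read P P (occurrence 2), the suffix after P is empty, so FOLLOW(P) ⊇ FOLLOW(Q) = {bool, read}. Thus FOLLOW(P) = {bool, read}.
FOLLOW(S): in P->S P P, S is followed by P P with FIRST {ε, bool, read}; in P->S P P, the suffix after S is nullable, so FOLLOW(S) ⊇ FOLLOW(P) = {bool, read}; in P->Q S read true, S is followed by read true with FIRST {read}. Thus FOLLOW(S) = {$, bool, read}.

{$, bool, read}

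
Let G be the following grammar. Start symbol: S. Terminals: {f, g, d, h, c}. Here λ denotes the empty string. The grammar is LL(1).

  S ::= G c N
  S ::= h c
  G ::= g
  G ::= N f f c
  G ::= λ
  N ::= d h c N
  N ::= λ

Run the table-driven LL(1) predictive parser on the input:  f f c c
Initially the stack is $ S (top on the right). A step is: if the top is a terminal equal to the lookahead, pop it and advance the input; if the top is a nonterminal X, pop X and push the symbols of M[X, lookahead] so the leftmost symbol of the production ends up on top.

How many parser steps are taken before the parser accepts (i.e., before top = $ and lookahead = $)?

     Stack          Input      Action
  1  $ S            f f c c $  expand S ::= G c N
  2  $ N c G        f f c c $  expand G ::= N f f c
  3  $ N c c f f N  f f c c $  expand N ::= λ
  4  $ N c c f f    f f c c $  match f
  5  $ N c c f      f c c $    match f
  6  $ N c c        c c $      match c
  7  $ N c          c $        match c
  8  $ N            $          expand N ::= λ
Accept reached after 8 steps.

8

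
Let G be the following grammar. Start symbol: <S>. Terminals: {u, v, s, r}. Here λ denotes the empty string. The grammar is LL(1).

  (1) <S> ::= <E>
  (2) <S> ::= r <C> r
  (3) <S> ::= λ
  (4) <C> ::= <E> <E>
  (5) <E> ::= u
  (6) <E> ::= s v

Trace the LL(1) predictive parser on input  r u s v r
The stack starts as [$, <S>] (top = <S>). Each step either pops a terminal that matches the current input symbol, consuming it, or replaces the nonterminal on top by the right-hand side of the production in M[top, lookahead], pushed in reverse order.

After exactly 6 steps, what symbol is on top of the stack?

s

step 1: stack=$ <S>  input=r u s v r $  — expand <S> ::= r <C> r
step 2: stack=$ r <C> r  input=r u s v r $  — match r
step 3: stack=$ r <C>  input=u s v r $  — expand <C> ::= <E> <E>
step 4: stack=$ r <E> <E>  input=u s v r $  — expand <E> ::= u
step 5: stack=$ r <E> u  input=u s v r $  — match u
step 6: stack=$ r <E>  input=s v r $  — expand <E> ::= s v
Stack after step 6: $ r v s (top = s).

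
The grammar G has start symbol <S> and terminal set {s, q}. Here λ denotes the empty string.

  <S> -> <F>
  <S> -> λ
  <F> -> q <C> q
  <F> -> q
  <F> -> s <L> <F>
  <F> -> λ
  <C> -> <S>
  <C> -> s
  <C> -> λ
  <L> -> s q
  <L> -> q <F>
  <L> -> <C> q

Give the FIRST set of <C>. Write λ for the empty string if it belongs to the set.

FIRST(<F>): from <F>->q <C> q we get {q}; from <F>->q we get {q}; from <F>->s <L> <F> we get {s}; from <F>->λ we get {λ}. So FIRST(<F>) = {λ, q, s}.
FIRST(<S>): from <S>-><F> we get {λ, q, s}; from <S>->λ we get {λ}. So FIRST(<S>) = {λ, q, s}.
FIRST(<C>): from <C>-><S> we get {λ, q, s}; from <C>->s we get {s}; from <C>->λ we get {λ}. So FIRST(<C>) = {λ, q, s}.
FIRST(<L>): from <L>->s q we get {s}; from <L>->q <F> we get {q}; from <L>-><C> q we get {q, s}. So FIRST(<L>) = {q, s}.

{λ, q, s}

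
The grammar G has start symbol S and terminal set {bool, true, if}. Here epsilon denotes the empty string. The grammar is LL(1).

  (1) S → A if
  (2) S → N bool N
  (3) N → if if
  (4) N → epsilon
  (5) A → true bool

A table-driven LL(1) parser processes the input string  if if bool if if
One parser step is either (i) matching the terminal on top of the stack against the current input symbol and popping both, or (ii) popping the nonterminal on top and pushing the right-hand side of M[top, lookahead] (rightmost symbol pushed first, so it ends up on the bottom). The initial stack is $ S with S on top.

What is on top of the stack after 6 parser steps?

if

step 1: stack=$ S  input=if if bool if if $  — expand S → N bool N
step 2: stack=$ N bool N  input=if if bool if if $  — expand N → if if
step 3: stack=$ N bool if if  input=if if bool if if $  — match if
step 4: stack=$ N bool if  input=if bool if if $  — match if
step 5: stack=$ N bool  input=bool if if $  — match bool
step 6: stack=$ N  input=if if $  — expand N → if if
Stack after step 6: $ if if (top = if).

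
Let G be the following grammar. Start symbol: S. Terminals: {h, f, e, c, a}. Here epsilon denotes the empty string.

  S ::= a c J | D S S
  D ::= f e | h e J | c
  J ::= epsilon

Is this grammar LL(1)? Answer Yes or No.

Yes

FIRST(S) = {a, c, f, h}
FIRST(D) = {c, f, h}
FIRST(J) = {epsilon}
FOLLOW(S) = {$, a, c, f, h}
FOLLOW(D) = {a, c, f, h}
FOLLOW(J) = {$, a, c, f, h}
Each cell of M receives at most one production.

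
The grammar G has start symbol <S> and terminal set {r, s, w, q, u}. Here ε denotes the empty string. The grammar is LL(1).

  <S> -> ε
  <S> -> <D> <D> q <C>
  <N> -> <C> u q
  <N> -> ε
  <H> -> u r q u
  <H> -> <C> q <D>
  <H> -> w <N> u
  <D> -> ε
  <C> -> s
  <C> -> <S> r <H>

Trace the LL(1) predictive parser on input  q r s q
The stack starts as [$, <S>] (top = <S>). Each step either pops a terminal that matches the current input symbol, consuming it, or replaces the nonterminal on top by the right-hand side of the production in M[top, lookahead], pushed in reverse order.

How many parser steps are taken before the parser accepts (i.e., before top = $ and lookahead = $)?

12

step 1: stack=$ <S>  input=q r s q $  — expand <S> -> <D> <D> q <C>
step 2: stack=$ <C> q <D> <D>  input=q r s q $  — expand <D> -> ε
step 3: stack=$ <C> q <D>  input=q r s q $  — expand <D> -> ε
step 4: stack=$ <C> q  input=q r s q $  — match q
step 5: stack=$ <C>  input=r s q $  — expand <C> -> <S> r <H>
step 6: stack=$ <H> r <S>  input=r s q $  — expand <S> -> ε
step 7: stack=$ <H> r  input=r s q $  — match r
step 8: stack=$ <H>  input=s q $  — expand <H> -> <C> q <D>
step 9: stack=$ <D> q <C>  input=s q $  — expand <C> -> s
step 10: stack=$ <D> q s  input=s q $  — match s
step 11: stack=$ <D> q  input=q $  — match q
step 12: stack=$ <D>  input=$  — expand <D> -> ε
Accept reached after 12 steps.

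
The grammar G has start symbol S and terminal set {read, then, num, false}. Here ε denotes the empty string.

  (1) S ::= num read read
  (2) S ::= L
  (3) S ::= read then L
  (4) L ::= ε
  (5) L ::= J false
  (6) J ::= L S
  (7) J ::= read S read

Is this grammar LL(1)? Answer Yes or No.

FIRST(S) = {ε, false, num, read}
FIRST(L) = {ε, false, num, read}
FIRST(J) = {ε, false, num, read}
FOLLOW(S) = {$, false, read}
FOLLOW(L) = {$, false, num, read}
FOLLOW(J) = {false}
Cell M[J, read] receives both J ::= L S and J ::= read S read — the grammar is not LL(1).

No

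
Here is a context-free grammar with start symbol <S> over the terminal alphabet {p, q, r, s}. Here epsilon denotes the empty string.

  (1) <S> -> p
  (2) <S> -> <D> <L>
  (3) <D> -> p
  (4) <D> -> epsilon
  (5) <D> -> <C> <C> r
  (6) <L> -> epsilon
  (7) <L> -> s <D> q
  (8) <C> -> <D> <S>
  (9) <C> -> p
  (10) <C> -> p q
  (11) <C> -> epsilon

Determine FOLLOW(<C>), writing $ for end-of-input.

{p, r, s}

FIRST(<L>) = {epsilon, s}
FIRST(<S>) = {epsilon, p, r, s}  (via <D> <L>)
FIRST(<D>) = {epsilon, p, r, s}  (via <C> <C> r)
FIRST(<C>) = {epsilon, p, r, s}  (via <D> <S>)
FOLLOW(<S>) includes $ since <S> is the start symbol.
FOLLOW(<C>): in <D>-><C> <C> r (occurrence 1), <C> is followed by <C> r with FIRST {p, r, s}; in <D>-><C> <C> r (occurrence 2), <C> is followed by r with FIRST {r}. Thus FOLLOW(<C>) = {p, r, s}.
FOLLOW(<S>): in <C>-><D> <S>, the suffix after <S> is empty, so FOLLOW(<S>) ⊇ FOLLOW(<C>) = {p, r, s}. Thus FOLLOW(<S>) = {$, p, r, s}.
FOLLOW(<D>): in <S>-><D> <L>, <D> is followed by <L> with FIRST {epsilon, s}; in <S>-><D> <L>, the suffix after <D> is nullable, so FOLLOW(<D>) ⊇ FOLLOW(<S>) = {$, p, r, s}; in <L>->s <D> q, <D> is followed by q with FIRST {q}; in <C>-><D> <S>, <D> is followed by <S> with FIRST {epsilon, p, r, s}; in <C>-><D> <S>, the suffix after <D> is nullable, so FOLLOW(<D>) ⊇ FOLLOW(<C>) = {p, r, s}. Thus FOLLOW(<D>) = {$, p, q, r, s}.
FOLLOW(<L>): in <S>-><D> <L>, the suffix after <L> is empty, so FOLLOW(<L>) ⊇ FOLLOW(<S>) = {$, p, r, s}. Thus FOLLOW(<L>) = {$, p, r, s}.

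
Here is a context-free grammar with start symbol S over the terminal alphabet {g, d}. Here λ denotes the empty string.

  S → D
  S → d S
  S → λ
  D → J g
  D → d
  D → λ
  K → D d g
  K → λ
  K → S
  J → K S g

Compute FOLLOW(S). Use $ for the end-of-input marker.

{$, d, g}

FIRST(S) = {λ, d, g}  (via D)
FIRST(D) = {λ, d, g}  (via J g)
FIRST(K) = {λ, d, g}  (via D d g, S)
FIRST(J) = {d, g}  (via K S g)
FOLLOW(S) includes $ since S is the start symbol.
FOLLOW(K): in J→K S g, K is followed by S g with FIRST {d, g}. Thus FOLLOW(K) = {d, g}.
FOLLOW(S): in S→d S, the suffix after S is empty (adds nothing new); in K→S, the suffix after S is empty, so FOLLOW(S) ⊇ FOLLOW(K) = {d, g}; in J→K S g, S is followed by g with FIRST {g}. Thus FOLLOW(S) = {$, d, g}.
FOLLOW(D): in S→D, the suffix after D is empty, so FOLLOW(D) ⊇ FOLLOW(S) = {$, d, g}; in K→D d g, D is followed by d g with FIRST {d}. Thus FOLLOW(D) = {$, d, g}.
FOLLOW(J): in D→J g, J is followed by g with FIRST {g}. Thus FOLLOW(J) = {g}.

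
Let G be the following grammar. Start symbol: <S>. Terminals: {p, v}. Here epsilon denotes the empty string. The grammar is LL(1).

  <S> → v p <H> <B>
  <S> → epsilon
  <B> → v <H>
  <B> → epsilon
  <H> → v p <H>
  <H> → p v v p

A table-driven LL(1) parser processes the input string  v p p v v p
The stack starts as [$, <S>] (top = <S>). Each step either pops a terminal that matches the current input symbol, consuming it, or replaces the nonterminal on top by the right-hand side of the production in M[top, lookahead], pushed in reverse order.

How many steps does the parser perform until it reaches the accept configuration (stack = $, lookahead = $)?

9

     Stack          Input          Action
  1  $ <S>          v p p v v p $  expand <S> → v p <H> <B>
  2  $ <B> <H> p v  v p p v v p $  match v
  3  $ <B> <H> p    p p v v p $    match p
  4  $ <B> <H>      p v v p $      expand <H> → p v v p
  5  $ <B> p v v p  p v v p $      match p
  6  $ <B> p v v    v v p $        match v
  7  $ <B> p v      v p $          match v
  8  $ <B> p        p $            match p
  9  $ <B>          $              expand <B> → epsilon
Accept reached after 9 steps.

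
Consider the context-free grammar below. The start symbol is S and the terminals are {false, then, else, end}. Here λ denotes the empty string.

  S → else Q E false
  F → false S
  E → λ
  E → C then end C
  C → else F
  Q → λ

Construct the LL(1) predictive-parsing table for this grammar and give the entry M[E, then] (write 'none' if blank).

FIRST(S): from S→else Q E false we get {else}. So FIRST(S) = {else}.
FIRST(F): from F→false S we get {false}. So FIRST(F) = {false}.
FIRST(C): from C→else F we get {else}. So FIRST(C) = {else}.
FIRST(Q): from Q→λ we get {λ}. So FIRST(Q) = {λ}.
FIRST(E): from E→λ we get {λ}; from E→C then end C we get {else}. So FIRST(E) = {λ, else}.
FOLLOW(S) includes $ since S is the start symbol.
FOLLOW(E): in S→else Q E false, E is followed by false with FIRST {false}. Thus FOLLOW(E) = {false}.
For E → λ: FIRST(λ) = {λ}, so it goes in M[E, t] for t ∈ {}; since λ ∈ FIRST, also for every t ∈ FOLLOW(E) = {false}.
For E → C then end C: FIRST(C then end C) = {else}, so it goes in M[E, t] for t ∈ {else}.
None of these place a production in M[E, then].

none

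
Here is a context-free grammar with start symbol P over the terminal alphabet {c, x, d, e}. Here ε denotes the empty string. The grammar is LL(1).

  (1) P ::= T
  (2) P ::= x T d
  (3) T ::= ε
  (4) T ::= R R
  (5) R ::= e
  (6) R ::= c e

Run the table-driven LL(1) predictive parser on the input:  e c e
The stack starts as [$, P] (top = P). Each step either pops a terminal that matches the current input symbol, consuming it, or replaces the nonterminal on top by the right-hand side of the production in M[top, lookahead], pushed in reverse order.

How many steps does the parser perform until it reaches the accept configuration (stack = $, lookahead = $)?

     Stack  Input    Action
  1  $ P    e c e $  expand P ::= T
  2  $ T    e c e $  expand T ::= R R
  3  $ R R  e c e $  expand R ::= e
  4  $ R e  e c e $  match e
  5  $ R    c e $    expand R ::= c e
  6  $ e c  c e $    match c
  7  $ e    e $      match e
Accept reached after 7 steps.

7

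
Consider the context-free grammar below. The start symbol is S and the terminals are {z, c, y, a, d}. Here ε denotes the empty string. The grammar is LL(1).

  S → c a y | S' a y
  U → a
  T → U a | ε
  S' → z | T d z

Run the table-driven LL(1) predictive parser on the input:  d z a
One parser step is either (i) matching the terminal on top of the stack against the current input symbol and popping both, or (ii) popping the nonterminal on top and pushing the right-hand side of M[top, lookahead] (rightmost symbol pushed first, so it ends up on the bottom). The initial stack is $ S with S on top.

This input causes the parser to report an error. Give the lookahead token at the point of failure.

$

     Stack        Input    Action
  1  $ S          d z a $  expand S → S' a y
  2  $ y a S'     d z a $  expand S' → T d z
  3  $ y a z d T  d z a $  expand T → ε
  4  $ y a z d    d z a $  match d
  5  $ y a z      z a $    match z
  6  $ y a        a $      match a
  7  $ y          $        error: top is terminal y but lookahead is $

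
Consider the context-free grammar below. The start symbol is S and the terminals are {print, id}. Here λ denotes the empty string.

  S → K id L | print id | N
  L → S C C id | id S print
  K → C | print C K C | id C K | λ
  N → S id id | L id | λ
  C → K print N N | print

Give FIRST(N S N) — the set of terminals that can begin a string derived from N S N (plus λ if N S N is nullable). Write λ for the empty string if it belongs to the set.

{λ, id, print}

FIRST(S) = {λ, id, print}  (via K id L, N)
FIRST(L) = {id, print}  (via S C C id)
FIRST(N) = {λ, id, print}  (via S id id, L id)
FIRST(K) = {λ, id, print}  (via C)
FIRST(C) = {id, print}  (via K print N N)
FIRST(N S N): take FIRST of each symbol in turn, carrying on past any symbol whose FIRST contains λ; result {λ, id, print}.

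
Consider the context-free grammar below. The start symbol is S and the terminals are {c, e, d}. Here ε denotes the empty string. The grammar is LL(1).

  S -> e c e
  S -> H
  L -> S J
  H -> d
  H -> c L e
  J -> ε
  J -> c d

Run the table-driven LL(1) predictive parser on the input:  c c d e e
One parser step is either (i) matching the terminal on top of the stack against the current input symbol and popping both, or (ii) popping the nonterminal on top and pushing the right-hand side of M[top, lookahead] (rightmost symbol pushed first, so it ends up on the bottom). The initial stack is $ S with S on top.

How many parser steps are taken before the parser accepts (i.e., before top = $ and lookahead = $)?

step 1: stack=$ S  input=c c d e e $  — expand S -> H
step 2: stack=$ H  input=c c d e e $  — expand H -> c L e
step 3: stack=$ e L c  input=c c d e e $  — match c
step 4: stack=$ e L  input=c d e e $  — expand L -> S J
step 5: stack=$ e J S  input=c d e e $  — expand S -> H
step 6: stack=$ e J H  input=c d e e $  — expand H -> c L e
step 7: stack=$ e J e L c  input=c d e e $  — match c
step 8: stack=$ e J e L  input=d e e $  — expand L -> S J
step 9: stack=$ e J e J S  input=d e e $  — expand S -> H
step 10: stack=$ e J e J H  input=d e e $  — expand H -> d
step 11: stack=$ e J e J d  input=d e e $  — match d
step 12: stack=$ e J e J  input=e e $  — expand J -> ε
step 13: stack=$ e J e  input=e e $  — match e
step 14: stack=$ e J  input=e $  — expand J -> ε
step 15: stack=$ e  input=e $  — match e
Accept reached after 15 steps.

15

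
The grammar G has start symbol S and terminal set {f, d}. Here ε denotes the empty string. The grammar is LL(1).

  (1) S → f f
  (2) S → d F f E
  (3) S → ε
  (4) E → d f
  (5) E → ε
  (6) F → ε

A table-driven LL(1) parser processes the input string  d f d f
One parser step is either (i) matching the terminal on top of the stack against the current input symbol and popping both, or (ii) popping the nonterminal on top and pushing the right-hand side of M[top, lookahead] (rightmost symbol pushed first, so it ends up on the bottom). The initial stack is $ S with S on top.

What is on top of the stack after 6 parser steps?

f

     Stack      Input      Action
  1  $ S        d f d f $  expand S → d F f E
  2  $ E f F d  d f d f $  match d
  3  $ E f F    f d f $    expand F → ε
  4  $ E f      f d f $    match f
  5  $ E        d f $      expand E → d f
  6  $ f d      d f $      match d
Stack after step 6: $ f (top = f).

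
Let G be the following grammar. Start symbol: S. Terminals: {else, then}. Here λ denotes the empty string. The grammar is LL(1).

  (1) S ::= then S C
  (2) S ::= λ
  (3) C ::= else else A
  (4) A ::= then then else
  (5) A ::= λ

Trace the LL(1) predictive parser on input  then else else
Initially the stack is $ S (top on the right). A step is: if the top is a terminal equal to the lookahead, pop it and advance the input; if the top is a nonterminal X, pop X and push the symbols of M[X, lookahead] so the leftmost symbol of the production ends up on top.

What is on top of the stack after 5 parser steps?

step 1: stack=$ S  input=then else else $  — expand S ::= then S C
step 2: stack=$ C S then  input=then else else $  — match then
step 3: stack=$ C S  input=else else $  — expand S ::= λ
step 4: stack=$ C  input=else else $  — expand C ::= else else A
step 5: stack=$ A else else  input=else else $  — match else
Stack after step 5: $ A else (top = else).

else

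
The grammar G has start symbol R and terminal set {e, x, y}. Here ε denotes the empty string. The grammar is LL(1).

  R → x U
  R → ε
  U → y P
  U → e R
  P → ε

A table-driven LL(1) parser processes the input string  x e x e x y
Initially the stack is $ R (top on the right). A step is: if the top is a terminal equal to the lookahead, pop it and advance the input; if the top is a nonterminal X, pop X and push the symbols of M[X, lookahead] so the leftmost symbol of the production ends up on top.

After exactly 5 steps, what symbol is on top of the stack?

x

step 1: stack=$ R  input=x e x e x y $  — expand R → x U
step 2: stack=$ U x  input=x e x e x y $  — match x
step 3: stack=$ U  input=e x e x y $  — expand U → e R
step 4: stack=$ R e  input=e x e x y $  — match e
step 5: stack=$ R  input=x e x y $  — expand R → x U
Stack after step 5: $ U x (top = x).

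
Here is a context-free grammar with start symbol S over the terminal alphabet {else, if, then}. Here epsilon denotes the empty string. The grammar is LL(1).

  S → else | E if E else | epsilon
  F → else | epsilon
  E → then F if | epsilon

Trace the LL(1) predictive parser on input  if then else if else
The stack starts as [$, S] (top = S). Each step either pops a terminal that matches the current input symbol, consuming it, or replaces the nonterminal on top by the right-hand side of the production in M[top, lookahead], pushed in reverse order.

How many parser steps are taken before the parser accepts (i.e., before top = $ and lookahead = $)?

     Stack             Input                   Action
  1  $ S               if then else if else $  expand S → E if E else
  2  $ else E if E     if then else if else $  expand E → epsilon
  3  $ else E if       if then else if else $  match if
  4  $ else E          then else if else $     expand E → then F if
  5  $ else if F then  then else if else $     match then
  6  $ else if F       else if else $          expand F → else
  7  $ else if else    else if else $          match else
  8  $ else if         if else $               match if
  9  $ else            else $                  match else
Accept reached after 9 steps.

9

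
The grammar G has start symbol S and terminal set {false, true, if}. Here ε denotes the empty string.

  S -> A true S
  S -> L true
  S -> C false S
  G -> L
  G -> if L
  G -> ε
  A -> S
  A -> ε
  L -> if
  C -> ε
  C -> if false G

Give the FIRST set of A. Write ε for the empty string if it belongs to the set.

FIRST(L): from L->if we get {if}. So FIRST(L) = {if}.
FIRST(C): from C->ε we get {ε}; from C->if false G we get {if}. So FIRST(C) = {ε, if}.
FIRST(G): from G->L we get {if}; from G->if L we get {if}; from G->ε we get {ε}. So FIRST(G) = {ε, if}.
FIRST(S): from S->A true S we get {false, if, true}; from S->L true we get {if}; from S->C false S we get {false, if}. So FIRST(S) = {false, if, true}.
FIRST(A): from A->S we get {false, if, true}; from A->ε we get {ε}. So FIRST(A) = {ε, false, if, true}.

{ε, false, if, true}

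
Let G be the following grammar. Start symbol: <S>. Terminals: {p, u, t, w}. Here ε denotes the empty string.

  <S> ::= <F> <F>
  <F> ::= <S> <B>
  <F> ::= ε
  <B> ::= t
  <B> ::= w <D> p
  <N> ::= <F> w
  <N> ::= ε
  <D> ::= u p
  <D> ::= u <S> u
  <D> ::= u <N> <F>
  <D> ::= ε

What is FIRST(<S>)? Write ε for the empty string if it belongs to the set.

FIRST(<B>): from <B>::=t we get {t}; from <B>::=w <D> p we get {w}. So FIRST(<B>) = {t, w}.
FIRST(<D>): from <D>::=u p we get {u}; from <D>::=u <S> u we get {u}; from <D>::=u <N> <F> we get {u}; from <D>::=ε we get {ε}. So FIRST(<D>) = {ε, u}.
FIRST(<S>): from <S>::=<F> <F> we get {ε, t, w}. So FIRST(<S>) = {ε, t, w}.
FIRST(<F>): from <F>::=<S> <B> we get {t, w}; from <F>::=ε we get {ε}. So FIRST(<F>) = {ε, t, w}.
FIRST(<N>): from <N>::=<F> w we get {t, w}; from <N>::=ε we get {ε}. So FIRST(<N>) = {ε, t, w}.

{ε, t, w}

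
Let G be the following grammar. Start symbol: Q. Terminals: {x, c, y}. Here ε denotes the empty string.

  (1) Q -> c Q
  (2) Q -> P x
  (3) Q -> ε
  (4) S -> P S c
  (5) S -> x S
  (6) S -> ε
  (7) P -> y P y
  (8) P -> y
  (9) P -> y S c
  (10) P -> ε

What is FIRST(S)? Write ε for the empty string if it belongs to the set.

FIRST(P): from P->y P y we get {y}; from P->y we get {y}; from P->y S c we get {y}; from P->ε we get {ε}. So FIRST(P) = {ε, y}.
FIRST(Q): from Q->c Q we get {c}; from Q->P x we get {x, y}; from Q->ε we get {ε}. So FIRST(Q) = {ε, c, x, y}.
FIRST(S): from S->P S c we get {c, x, y}; from S->x S we get {x}; from S->ε we get {ε}. So FIRST(S) = {ε, c, x, y}.

{ε, c, x, y}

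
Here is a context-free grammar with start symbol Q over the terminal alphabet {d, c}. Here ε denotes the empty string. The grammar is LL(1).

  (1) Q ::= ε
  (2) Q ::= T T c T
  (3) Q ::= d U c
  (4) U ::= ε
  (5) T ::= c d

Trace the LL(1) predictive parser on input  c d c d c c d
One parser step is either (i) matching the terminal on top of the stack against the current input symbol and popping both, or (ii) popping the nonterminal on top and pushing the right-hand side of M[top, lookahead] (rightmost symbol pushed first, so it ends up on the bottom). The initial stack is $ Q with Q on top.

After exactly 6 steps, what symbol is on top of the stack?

d

step 1: stack=$ Q  input=c d c d c c d $  — expand Q ::= T T c T
step 2: stack=$ T c T T  input=c d c d c c d $  — expand T ::= c d
step 3: stack=$ T c T d c  input=c d c d c c d $  — match c
step 4: stack=$ T c T d  input=d c d c c d $  — match d
step 5: stack=$ T c T  input=c d c c d $  — expand T ::= c d
step 6: stack=$ T c d c  input=c d c c d $  — match c
Stack after step 6: $ T c d (top = d).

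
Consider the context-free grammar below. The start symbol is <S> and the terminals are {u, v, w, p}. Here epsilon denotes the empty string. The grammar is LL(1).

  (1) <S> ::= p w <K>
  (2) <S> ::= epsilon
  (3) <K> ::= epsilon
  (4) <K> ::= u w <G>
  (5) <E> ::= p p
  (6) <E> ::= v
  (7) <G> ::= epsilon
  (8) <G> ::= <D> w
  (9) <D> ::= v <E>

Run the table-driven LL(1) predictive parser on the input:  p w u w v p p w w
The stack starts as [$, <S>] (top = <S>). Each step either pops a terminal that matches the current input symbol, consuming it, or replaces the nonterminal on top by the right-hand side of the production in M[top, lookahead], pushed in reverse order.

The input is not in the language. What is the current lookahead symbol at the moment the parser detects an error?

w

      Stack      Input                Action
   1  $ <S>      p w u w v p p w w $  expand <S> ::= p w <K>
   2  $ <K> w p  p w u w v p p w w $  match p
   3  $ <K> w    w u w v p p w w $    match w
   4  $ <K>      u w v p p w w $      expand <K> ::= u w <G>
   5  $ <G> w u  u w v p p w w $      match u
   6  $ <G> w    w v p p w w $        match w
   7  $ <G>      v p p w w $          expand <G> ::= <D> w
   8  $ w <D>    v p p w w $          expand <D> ::= v <E>
   9  $ w <E> v  v p p w w $          match v
  10  $ w <E>    p p w w $            expand <E> ::= p p
  11  $ w p p    p p w w $            match p
  12  $ w p      p w w $              match p
  13  $ w        w w $                match w
  14  $          w $                  error: stack empty but input remains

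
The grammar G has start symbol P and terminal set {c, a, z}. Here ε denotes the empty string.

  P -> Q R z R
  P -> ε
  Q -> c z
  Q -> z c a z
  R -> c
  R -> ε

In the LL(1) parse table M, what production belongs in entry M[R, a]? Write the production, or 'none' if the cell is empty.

none

FIRST(Q) = {c, z}
FIRST(R) = {ε, c}
FIRST(P) = {ε, c, z}  (via Q R z R)
FOLLOW(P) includes $ since P is the start symbol.
FOLLOW(P): P appears on no right-hand side. Thus FOLLOW(P) = {$}.
FOLLOW(R): in P->Q R z R (occurrence 1), R is followed by z R with FIRST {z}; in P->Q R z R (occurrence 2), the suffix after R is empty, so FOLLOW(R) ⊇ FOLLOW(P) = {$}. Thus FOLLOW(R) = {$, z}.
For R -> c: FIRST(c) = {c}, so it goes in M[R, t] for t ∈ {c}.
For R -> ε: FIRST(ε) = {ε}, so it goes in M[R, t] for t ∈ {}; since ε ∈ FIRST, also for every t ∈ FOLLOW(R) = {$, z}.
None of these place a production in M[R, a].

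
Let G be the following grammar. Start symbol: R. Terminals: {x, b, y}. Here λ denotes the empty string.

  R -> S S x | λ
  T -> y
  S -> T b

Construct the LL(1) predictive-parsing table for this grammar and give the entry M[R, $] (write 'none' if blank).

FIRST(T): from T->y we get {y}. So FIRST(T) = {y}.
FIRST(S): from S->T b we get {y}. So FIRST(S) = {y}.
FIRST(R): from R->S S x we get {y}; from R->λ we get {λ}. So FIRST(R) = {λ, y}.
FOLLOW(R) includes $ since R is the start symbol.
FOLLOW(R): R appears on no right-hand side. Thus FOLLOW(R) = {$}.
For R -> S S x: FIRST(S S x) = {y}, so it goes in M[R, t] for t ∈ {y}.
For R -> λ: FIRST(λ) = {λ}, so it goes in M[R, t] for t ∈ {}; since λ ∈ FIRST, also for every t ∈ FOLLOW(R) = {$}.

R -> λ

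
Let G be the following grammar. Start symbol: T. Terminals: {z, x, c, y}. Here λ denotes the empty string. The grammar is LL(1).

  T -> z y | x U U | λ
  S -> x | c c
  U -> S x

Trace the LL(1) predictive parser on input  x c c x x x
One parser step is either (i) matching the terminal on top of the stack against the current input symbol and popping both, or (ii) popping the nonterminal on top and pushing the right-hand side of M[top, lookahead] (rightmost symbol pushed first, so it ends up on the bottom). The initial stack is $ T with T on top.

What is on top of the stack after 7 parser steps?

U

step 1: stack=$ T  input=x c c x x x $  — expand T -> x U U
step 2: stack=$ U U x  input=x c c x x x $  — match x
step 3: stack=$ U U  input=c c x x x $  — expand U -> S x
step 4: stack=$ U x S  input=c c x x x $  — expand S -> c c
step 5: stack=$ U x c c  input=c c x x x $  — match c
step 6: stack=$ U x c  input=c x x x $  — match c
step 7: stack=$ U x  input=x x x $  — match x
Stack after step 7: $ U (top = U).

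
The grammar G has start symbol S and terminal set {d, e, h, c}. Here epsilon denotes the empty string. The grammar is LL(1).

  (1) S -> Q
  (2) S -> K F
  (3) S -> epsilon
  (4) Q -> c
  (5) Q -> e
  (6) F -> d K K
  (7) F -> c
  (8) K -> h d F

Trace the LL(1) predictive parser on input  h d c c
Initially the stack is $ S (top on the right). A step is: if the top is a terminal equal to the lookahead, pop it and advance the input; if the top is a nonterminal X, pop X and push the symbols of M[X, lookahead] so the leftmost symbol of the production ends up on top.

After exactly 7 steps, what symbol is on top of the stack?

c

     Stack      Input      Action
  1  $ S        h d c c $  expand S -> K F
  2  $ F K      h d c c $  expand K -> h d F
  3  $ F F d h  h d c c $  match h
  4  $ F F d    d c c $    match d
  5  $ F F      c c $      expand F -> c
  6  $ F c      c c $      match c
  7  $ F        c $        expand F -> c
Stack after step 7: $ c (top = c).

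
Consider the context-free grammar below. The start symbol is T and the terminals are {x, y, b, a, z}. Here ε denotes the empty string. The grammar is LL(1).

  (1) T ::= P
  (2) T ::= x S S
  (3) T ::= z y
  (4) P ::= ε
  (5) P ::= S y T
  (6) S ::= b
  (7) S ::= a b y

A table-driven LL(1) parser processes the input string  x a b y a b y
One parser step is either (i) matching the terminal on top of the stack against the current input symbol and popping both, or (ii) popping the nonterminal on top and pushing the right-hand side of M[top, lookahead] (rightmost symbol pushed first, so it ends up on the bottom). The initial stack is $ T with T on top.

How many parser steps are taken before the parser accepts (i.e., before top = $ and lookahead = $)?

      Stack      Input            Action
   1  $ T        x a b y a b y $  expand T ::= x S S
   2  $ S S x    x a b y a b y $  match x
   3  $ S S      a b y a b y $    expand S ::= a b y
   4  $ S y b a  a b y a b y $    match a
   5  $ S y b    b y a b y $      match b
   6  $ S y      y a b y $        match y
   7  $ S        a b y $          expand S ::= a b y
   8  $ y b a    a b y $          match a
   9  $ y b      b y $            match b
  10  $ y        y $              match y
Accept reached after 10 steps.

10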